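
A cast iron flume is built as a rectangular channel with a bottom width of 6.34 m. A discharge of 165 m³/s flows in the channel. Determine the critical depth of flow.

For a rectangular channel, critical depth y_c = (q²/g)^(1/3) where q = Q/b = 165/6.34 = 26.03 m²/s.
So y_c = (26.03²/9.81)^(1/3) = 4.1 m.

y_c = 4.1 m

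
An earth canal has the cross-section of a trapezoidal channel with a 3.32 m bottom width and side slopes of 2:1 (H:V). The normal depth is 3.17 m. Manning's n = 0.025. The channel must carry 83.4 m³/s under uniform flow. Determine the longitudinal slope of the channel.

S = 0.0022

With bottom width b = 3.32 m and side slope z = 2: A = (b + zy)y = (3.32 + 2×3.17)×3.17 = 30.62 m²; P = b + 2y√(1+z²) = 3.32 + 2×3.17×2.236 = 17.5 m.
Hydraulic radius R = A/P = 30.62/17.5 = 1.75 m.
From Manning's equation, S = [nQ / (1 A R^(2/3))]² = [0.025 × 83.4 / (1 × 30.62 × 1.75^(2/3))]² = 0.0022.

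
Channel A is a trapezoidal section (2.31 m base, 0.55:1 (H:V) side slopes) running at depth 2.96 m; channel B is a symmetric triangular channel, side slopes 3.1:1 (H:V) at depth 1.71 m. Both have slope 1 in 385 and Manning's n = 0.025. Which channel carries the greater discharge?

channel A

Channel A: With bottom width b = 2.31 m and side slope z = 0.55: A = (b + zy)y = (2.31 + 0.55×2.96)×2.96 = 11.66 m²; P = b + 2y√(1+z²) = 2.31 + 2×2.96×1.141 = 9.066 m. Hydraulic radius R = A/P = 11.66/9.066 = 1.286 m. Q_A = (1/0.025)·11.66·1.286^(2/3)·√0.002597 = 28.1 m³/s.
Channel B: For a triangular section with side slope z = 3.1: A = zy² = 3.1×1.71² = 9.065 m²; P = 2y√(1+z²) = 2×1.71×3.257 = 11.14 m. Hydraulic radius R = A/P = 9.065/11.14 = 0.8137 m. Q_B = (1/0.025)·9.065·0.8137^(2/3)·√0.002597 = 16.11 m³/s.
Q_A = 28.1 m³/s vs Q_B = 16.11 m³/s, so channel A carries more.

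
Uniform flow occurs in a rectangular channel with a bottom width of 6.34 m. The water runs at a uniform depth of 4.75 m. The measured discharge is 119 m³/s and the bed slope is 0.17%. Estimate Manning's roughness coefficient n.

n = 0.016

Flow area A = b·y = 6.34 × 4.75 = 30.11 m². Wetted perimeter P = b + 2y = 6.34 + 2×4.75 = 15.84 m.
Hydraulic radius R = A/P = 30.11/15.84 = 1.901 m.
Rearranging Manning's equation: n = (1/Q) A R^(2/3) S^(1/2) = (1/119) × 30.11 × 1.901^(2/3) × √0.0017 = 0.016.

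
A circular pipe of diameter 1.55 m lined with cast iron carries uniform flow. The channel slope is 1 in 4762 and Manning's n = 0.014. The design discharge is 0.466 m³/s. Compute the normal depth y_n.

y_n = 0.728 m

Manning's equation rearranged: A R^(2/3) = nQ / (1·√S) = 0.014 × 0.466 / (√0.00021) = 0.4502.
Try y = 0.925 m: A R^(2/3) = 0.6683 — high.
Try y = 0.59 m: A R^(2/3) = 0.3085 — low.
Try y = 0.728 m: A R^(2/3) = 0.4503 — ≈ 0.4502.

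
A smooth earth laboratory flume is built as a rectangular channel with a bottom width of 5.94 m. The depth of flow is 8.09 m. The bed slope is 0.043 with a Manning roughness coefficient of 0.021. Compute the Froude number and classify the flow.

supercritical

Flow area A = b·y = 5.94 × 8.09 = 48.05 m². Wetted perimeter P = b + 2y = 5.94 + 2×8.09 = 22.12 m.
Hydraulic radius R = A/P = 48.05/22.12 = 2.172 m.
V = (1/n) R^(2/3) √S = (1/0.021) × 2.172^(2/3) × √0.043 = 16.56 m/s. Hydraulic depth D_h = A/T = 48.05/5.94 = 8.09 m.
Froude number Fr = V/√(g·D_h) = 16.56/√(9.81×8.09) = 1.86, which is greater than 1, so the flow is supercritical.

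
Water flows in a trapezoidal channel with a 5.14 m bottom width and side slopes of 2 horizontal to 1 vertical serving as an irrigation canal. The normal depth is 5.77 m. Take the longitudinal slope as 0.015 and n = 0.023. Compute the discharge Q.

With bottom width b = 5.14 m and side slope z = 2: A = (b + zy)y = (5.14 + 2×5.77)×5.77 = 96.24 m²; P = b + 2y√(1+z²) = 5.14 + 2×5.77×2.236 = 30.94 m.
Hydraulic radius R = A/P = 96.24/30.94 = 3.11 m.
Manning's equation: Q = (1/n) A R^(2/3) S^(1/2) = (1/0.023) × 96.24 × 3.11^(2/3) × 0.015^(1/2) = 1090 m³/s.

Q = 1090 m³/s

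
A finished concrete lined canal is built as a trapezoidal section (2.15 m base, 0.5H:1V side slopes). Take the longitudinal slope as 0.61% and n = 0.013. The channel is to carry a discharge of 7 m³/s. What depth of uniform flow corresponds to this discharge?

Manning's equation rearranged: A R^(2/3) = nQ / (1·√S) = 0.013 × 7 / (√0.0061) = 1.165.
Try y = 0.604 m: A R^(2/3) = 0.8346 — low.
Try y = 0.868 m: A R^(2/3) = 1.502 — high.
Try y = 0.742 m: A R^(2/3) = 1.164 — ≈ 1.165.

y_n = 0.742 m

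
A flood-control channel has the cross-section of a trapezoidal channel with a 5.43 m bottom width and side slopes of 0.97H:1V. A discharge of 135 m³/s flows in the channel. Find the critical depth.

y_c = 3.25 m

At critical depth, Q² T / (g A³) = 1, i.e. A³/T = Q²/g = 135²/9.81 = 1858.
Trying y = 4.11 m: A³/T = 4325 — over.
Trying y = 2.81 m: A³/T = 1106 — short.
Trying y = 3.25 m: A³/T = 1849 — ≈ 1858.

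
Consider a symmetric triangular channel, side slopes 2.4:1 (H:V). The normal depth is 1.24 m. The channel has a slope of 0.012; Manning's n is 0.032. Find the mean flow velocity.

For a triangular section with side slope z = 2.4: A = zy² = 2.4×1.24² = 3.69 m²; P = 2y√(1+z²) = 2×1.24×2.6 = 6.448 m.
Hydraulic radius R = A/P = 3.69/6.448 = 0.5723 m.
From Manning's equation, V = (1/n) R^(2/3) S^(1/2) = (1/0.032) × 0.5723^(2/3) × 0.012^(1/2) = 2.36 m/s.

V = 2.36 m/s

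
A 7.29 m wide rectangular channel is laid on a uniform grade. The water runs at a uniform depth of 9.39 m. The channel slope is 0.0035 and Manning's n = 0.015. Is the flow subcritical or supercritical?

subcritical

Flow area A = b·y = 7.29 × 9.39 = 68.45 m². Wetted perimeter P = b + 2y = 7.29 + 2×9.39 = 26.07 m.
Hydraulic radius R = A/P = 68.45/26.07 = 2.626 m.
V = (1/n) R^(2/3) √S = (1/0.015) × 2.626^(2/3) × √0.0035 = 7.507 m/s. Hydraulic depth D_h = A/T = 68.45/7.29 = 9.39 m.
Froude number Fr = V/√(g·D_h) = 7.507/√(9.81×9.39) = 0.782, which is less than 1, so the flow is subcritical.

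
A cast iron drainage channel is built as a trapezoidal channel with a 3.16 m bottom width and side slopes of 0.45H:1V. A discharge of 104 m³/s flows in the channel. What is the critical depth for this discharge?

y_c = 3.95 m

At critical depth, Q² T / (g A³) = 1, i.e. A³/T = Q²/g = 104²/9.81 = 1103.
Trying y = 5.02 m: A³/T = 2622 — high.
Trying y = 3.31 m: A³/T = 593.8 — low.
Trying y = 3.95 m: A³/T = 1105 — matches.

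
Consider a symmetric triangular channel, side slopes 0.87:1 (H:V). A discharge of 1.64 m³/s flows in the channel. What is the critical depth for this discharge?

At critical depth, Q² T / (g A³) = 1, i.e. A³/T = Q²/g = 1.64²/9.81 = 0.2742.
Try y = 1.03 m: A³/T = 0.4387 — over.
Try y = 0.938 m: A³/T = 0.2748 — ≈ 0.2742.

y_c = 0.938 m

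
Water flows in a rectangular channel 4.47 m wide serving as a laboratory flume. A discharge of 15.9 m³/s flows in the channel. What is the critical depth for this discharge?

y_c = 1.09 m

For a rectangular channel, critical depth y_c = (q²/g)^(1/3) where q = Q/b = 15.9/4.47 = 3.557 m²/s.
So y_c = (3.557²/9.81)^(1/3) = 1.09 m.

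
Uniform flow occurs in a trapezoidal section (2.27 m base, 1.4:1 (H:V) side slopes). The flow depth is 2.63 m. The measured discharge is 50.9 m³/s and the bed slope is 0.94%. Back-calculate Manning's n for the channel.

With bottom width b = 2.27 m and side slope z = 1.4: A = (b + zy)y = (2.27 + 1.4×2.63)×2.63 = 15.65 m²; P = b + 2y√(1+z²) = 2.27 + 2×2.63×1.72 = 11.32 m.
Hydraulic radius R = A/P = 15.65/11.32 = 1.383 m.
Rearranging Manning's equation: n = (1/Q) A R^(2/3) S^(1/2) = (1/50.9) × 15.65 × 1.383^(2/3) × √0.0094 = 0.037.

n = 0.037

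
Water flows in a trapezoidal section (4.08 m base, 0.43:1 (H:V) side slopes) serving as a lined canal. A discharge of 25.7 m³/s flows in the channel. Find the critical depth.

y_c = 1.51 m

At critical depth, Q² T / (g A³) = 1, i.e. A³/T = Q²/g = 25.7²/9.81 = 67.33.
Trying y = 1.75 m: A³/T = 108.3 — over.
Trying y = 1.13 m: A³/T = 27.19 — short.
Trying y = 1.51 m: A³/T = 67.71 — ≈ 67.33.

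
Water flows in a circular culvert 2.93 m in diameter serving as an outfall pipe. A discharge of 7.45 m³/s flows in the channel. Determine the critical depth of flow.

At critical depth, Q² T / (g A³) = 1, i.e. A³/T = Q²/g = 7.45²/9.81 = 5.658.
At y = 0.847 m: A³/T = 1.588 — low.
At y = 1.45 m: A³/T = 12.57 — high.
At y = 1.18 m: A³/T = 5.712 — close enough.

y_c = 1.18 m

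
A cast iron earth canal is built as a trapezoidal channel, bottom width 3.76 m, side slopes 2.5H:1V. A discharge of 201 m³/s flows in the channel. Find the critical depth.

y_c = 3.53 m

At critical depth, Q² T / (g A³) = 1, i.e. A³/T = Q²/g = 201²/9.81 = 4118.
Try y = 2.94 m: A³/T = 1888 — too small.
Try y = 4.37 m: A³/T = 10320 — too large.
Try y = 3.53 m: A³/T = 4095 — matches.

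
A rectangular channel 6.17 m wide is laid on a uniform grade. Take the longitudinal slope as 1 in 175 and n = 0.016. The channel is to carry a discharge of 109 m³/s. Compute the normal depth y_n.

y_n = 2.87 m

Manning's equation rearranged: A R^(2/3) = nQ / (1·√S) = 0.016 × 109 / (√0.005714) = 23.07.
At y = 2.25 m: A R^(2/3) = 16.55 — too small.
At y = 2.87 m: A R^(2/3) = 23.07 — close enough.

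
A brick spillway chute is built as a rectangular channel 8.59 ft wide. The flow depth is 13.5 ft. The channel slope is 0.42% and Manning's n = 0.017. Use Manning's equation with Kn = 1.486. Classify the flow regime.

Flow area A = b·y = 8.59 × 13.5 = 116 ft². Wetted perimeter P = b + 2y = 8.59 + 2×13.5 = 35.59 ft.
Hydraulic radius R = A/P = 116/35.59 = 3.258 ft.
V = (1.486/n) R^(2/3) √S = (1.486/0.017) × 3.258^(2/3) × √0.0042 = 12.45 ft/s. Hydraulic depth D_h = A/T = 116/8.59 = 13.5 ft.
Froude number Fr = V/√(g·D_h) = 12.45/√(32.2×13.5) = 0.597, which is less than 1, so the flow is subcritical.

subcritical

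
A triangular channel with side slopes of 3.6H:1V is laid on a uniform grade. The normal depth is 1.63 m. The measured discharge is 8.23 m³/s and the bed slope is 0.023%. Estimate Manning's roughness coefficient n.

For a triangular section with side slope z = 3.6: A = zy² = 3.6×1.63² = 9.565 m²; P = 2y√(1+z²) = 2×1.63×3.736 = 12.18 m.
Hydraulic radius R = A/P = 9.565/12.18 = 0.7853 m.
Rearranging Manning's equation: n = (1/Q) A R^(2/3) S^(1/2) = (1/8.23) × 9.565 × 0.7853^(2/3) × √0.00023 = 0.015.

n = 0.015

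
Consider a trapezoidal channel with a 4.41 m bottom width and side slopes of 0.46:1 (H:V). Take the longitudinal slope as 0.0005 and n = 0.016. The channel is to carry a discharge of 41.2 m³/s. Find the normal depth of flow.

y_n = 3.43 m

Manning's equation rearranged: A R^(2/3) = nQ / (1·√S) = 0.016 × 41.2 / (√0.0005) = 29.48.
Try y = 2.89 m: A R^(2/3) = 22.12 — low.
Try y = 4.32 m: A R^(2/3) = 43.65 — high.
Try y = 3.43 m: A R^(2/3) = 29.45 — matches.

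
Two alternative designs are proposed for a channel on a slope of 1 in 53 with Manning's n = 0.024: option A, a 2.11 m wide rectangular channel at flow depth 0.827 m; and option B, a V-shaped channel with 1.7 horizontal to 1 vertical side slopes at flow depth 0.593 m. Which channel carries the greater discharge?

channel A

Channel A: Flow area A = b·y = 2.11 × 0.827 = 1.745 m². Wetted perimeter P = b + 2y = 2.11 + 2×0.827 = 3.764 m. Hydraulic radius R = A/P = 1.745/3.764 = 0.4636 m. Q_A = (1/0.024)·1.745·0.4636^(2/3)·√0.01887 = 5.982 m³/s.
Channel B: For a triangular section with side slope z = 1.7: A = zy² = 1.7×0.593² = 0.5978 m²; P = 2y√(1+z²) = 2×0.593×1.972 = 2.339 m. Hydraulic radius R = A/P = 0.5978/2.339 = 0.2556 m. Q_B = (1/0.024)·0.5978·0.2556^(2/3)·√0.01887 = 1.378 m³/s.
Q_A = 5.982 m³/s vs Q_B = 1.378 m³/s, so channel A carries more.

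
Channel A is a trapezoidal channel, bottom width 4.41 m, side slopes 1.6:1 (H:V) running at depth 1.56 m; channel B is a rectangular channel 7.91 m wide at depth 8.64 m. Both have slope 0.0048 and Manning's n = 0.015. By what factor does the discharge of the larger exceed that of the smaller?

Channel A: With bottom width b = 4.41 m and side slope z = 1.6: A = (b + zy)y = (4.41 + 1.6×1.56)×1.56 = 10.77 m²; P = b + 2y√(1+z²) = 4.41 + 2×1.56×1.887 = 10.3 m. Hydraulic radius R = A/P = 10.77/10.3 = 1.046 m. Q_A = (1/0.015)·10.77·1.046^(2/3)·√0.0048 = 51.28 m³/s.
Channel B: Flow area A = b·y = 7.91 × 8.64 = 68.34 m². Wetted perimeter P = b + 2y = 7.91 + 2×8.64 = 25.19 m. Hydraulic radius R = A/P = 68.34/25.19 = 2.713 m. Q_B = (1/0.015)·68.34·2.713^(2/3)·√0.0048 = 614 m³/s.
The larger discharge is 614 m³/s and the smaller is 51.28 m³/s; the ratio is 12.

12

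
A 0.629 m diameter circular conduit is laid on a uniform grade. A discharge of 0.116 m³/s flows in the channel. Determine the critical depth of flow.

At critical depth, Q² T / (g A³) = 1, i.e. A³/T = Q²/g = 0.116²/9.81 = 0.001372.
At y = 0.266 m: A³/T = 0.003141 — high.
At y = 0.214 m: A³/T = 0.00136 — close enough.

y_c = 0.214 m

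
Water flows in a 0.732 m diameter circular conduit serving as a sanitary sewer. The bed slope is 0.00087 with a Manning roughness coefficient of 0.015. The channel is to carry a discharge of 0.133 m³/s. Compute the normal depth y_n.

y_n = 0.365 m

Manning's equation rearranged: A R^(2/3) = nQ / (1·√S) = 0.015 × 0.133 / (√0.00087) = 0.06764.
Trying y = 0.409 m: A R^(2/3) = 0.0815 — high.
Trying y = 0.307 m: A R^(2/3) = 0.04982 — low.
Trying y = 0.365 m: A R^(2/3) = 0.06751 — close enough.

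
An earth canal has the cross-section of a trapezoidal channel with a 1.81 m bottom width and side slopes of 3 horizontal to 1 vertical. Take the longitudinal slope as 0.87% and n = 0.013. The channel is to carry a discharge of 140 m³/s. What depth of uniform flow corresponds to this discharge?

y_n = 2.15 m

Manning's equation rearranged: A R^(2/3) = nQ / (1·√S) = 0.013 × 140 / (√0.0087) = 19.51.
At y = 2.55 m: A R^(2/3) = 29.39 — high.
At y = 2.15 m: A R^(2/3) = 19.52 — matches.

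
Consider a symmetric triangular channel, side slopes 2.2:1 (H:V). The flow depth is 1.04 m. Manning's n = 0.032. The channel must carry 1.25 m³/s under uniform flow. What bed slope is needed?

For a triangular section with side slope z = 2.2: A = zy² = 2.2×1.04² = 2.38 m²; P = 2y√(1+z²) = 2×1.04×2.417 = 5.027 m.
Hydraulic radius R = A/P = 2.38/5.027 = 0.4734 m.
From Manning's equation, S = [nQ / (1 A R^(2/3))]² = [0.032 × 1.25 / (1 × 2.38 × 0.4734^(2/3))]² = 0.000766.

S = 0.000766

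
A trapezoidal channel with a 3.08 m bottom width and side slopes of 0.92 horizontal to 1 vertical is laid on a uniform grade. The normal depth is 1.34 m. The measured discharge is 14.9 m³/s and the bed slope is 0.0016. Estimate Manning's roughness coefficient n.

With bottom width b = 3.08 m and side slope z = 0.92: A = (b + zy)y = (3.08 + 0.92×1.34)×1.34 = 5.779 m²; P = b + 2y√(1+z²) = 3.08 + 2×1.34×1.359 = 6.722 m.
Hydraulic radius R = A/P = 5.779/6.722 = 0.8598 m.
Rearranging Manning's equation: n = (1/Q) A R^(2/3) S^(1/2) = (1/14.9) × 5.779 × 0.8598^(2/3) × √0.0016 = 0.014.

n = 0.014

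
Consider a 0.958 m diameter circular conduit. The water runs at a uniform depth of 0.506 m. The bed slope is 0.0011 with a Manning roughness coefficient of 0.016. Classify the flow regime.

subcritical

For a circular section of diameter D = 0.958 m at depth y = 0.506 m, the central angle is θ = 2 arccos(1 − 2y/D) = 3.254 rad. Then A = (D²/8)(θ − sin θ) = 0.3863 m² and P = Dθ/2 = 1.559 m.
Hydraulic radius R = A/P = 0.3863/1.559 = 0.2478 m.
V = (1/n) R^(2/3) √S = (1/0.016) × 0.2478^(2/3) × √0.0011 = 0.8178 m/s. Hydraulic depth D_h = A/T = 0.3863/0.9565 = 0.4038 m.
Froude number Fr = V/√(g·D_h) = 0.8178/√(9.81×0.4038) = 0.411, which is less than 1, so the flow is subcritical.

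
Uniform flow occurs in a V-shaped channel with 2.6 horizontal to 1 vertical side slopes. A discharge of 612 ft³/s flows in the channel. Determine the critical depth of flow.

y_c = 5.1 ft

At critical depth, Q² T / (g A³) = 1, i.e. A³/T = Q²/g = 612²/32.2 = 11630.
Try y = 4.21 ft: A³/T = 4470 — too small.
Try y = 6.45 ft: A³/T = 37730 — too large.
Try y = 5.1 ft: A³/T = 11660 — ≈ 11630.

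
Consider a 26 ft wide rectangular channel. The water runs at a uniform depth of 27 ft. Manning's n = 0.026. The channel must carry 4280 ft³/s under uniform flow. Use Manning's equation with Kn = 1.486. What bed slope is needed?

S = 0.000629

Flow area A = b·y = 26 × 27 = 702 ft². Wetted perimeter P = b + 2y = 26 + 2×27 = 80 ft.
Hydraulic radius R = A/P = 702/80 = 8.775 ft.
From Manning's equation, S = [nQ / (1.486 A R^(2/3))]² = [0.026 × 4280 / (1.486 × 702 × 8.775^(2/3))]² = 0.000629.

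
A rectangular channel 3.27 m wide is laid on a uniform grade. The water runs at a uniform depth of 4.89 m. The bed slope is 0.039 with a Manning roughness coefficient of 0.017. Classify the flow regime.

Flow area A = b·y = 3.27 × 4.89 = 15.99 m². Wetted perimeter P = b + 2y = 3.27 + 2×4.89 = 13.05 m.
Hydraulic radius R = A/P = 15.99/13.05 = 1.225 m.
V = (1/n) R^(2/3) √S = (1/0.017) × 1.225^(2/3) × √0.039 = 13.3 m/s. Hydraulic depth D_h = A/T = 15.99/3.27 = 4.89 m.
Froude number Fr = V/√(g·D_h) = 13.3/√(9.81×4.89) = 1.92, which is greater than 1, so the flow is supercritical.

supercritical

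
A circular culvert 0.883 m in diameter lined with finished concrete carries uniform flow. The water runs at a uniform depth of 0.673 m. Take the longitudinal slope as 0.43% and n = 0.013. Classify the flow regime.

subcritical

For a circular section of diameter D = 0.883 m at depth y = 0.673 m, the central angle is θ = 2 arccos(1 − 2y/D) = 4.245 rad. Then A = (D²/8)(θ − sin θ) = 0.5008 m² and P = Dθ/2 = 1.874 m.
Hydraulic radius R = A/P = 0.5008/1.874 = 0.2672 m.
V = (1/n) R^(2/3) √S = (1/0.013) × 0.2672^(2/3) × √0.0043 = 2.092 m/s. Hydraulic depth D_h = A/T = 0.5008/0.7519 = 0.6661 m.
Froude number Fr = V/√(g·D_h) = 2.092/√(9.81×0.6661) = 0.819, which is less than 1, so the flow is subcritical.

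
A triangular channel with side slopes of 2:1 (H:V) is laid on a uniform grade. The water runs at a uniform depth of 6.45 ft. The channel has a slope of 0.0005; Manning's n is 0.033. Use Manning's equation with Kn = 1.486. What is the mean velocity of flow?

For a triangular section with side slope z = 2: A = zy² = 2×6.45² = 83.2 ft²; P = 2y√(1+z²) = 2×6.45×2.236 = 28.85 ft.
Hydraulic radius R = A/P = 83.2/28.85 = 2.885 ft.
From Manning's equation, V = (1.486/n) R^(2/3) S^(1/2) = (1.486/0.033) × 2.885^(2/3) × 0.0005^(1/2) = 2.04 ft/s.

V = 2.04 ft/s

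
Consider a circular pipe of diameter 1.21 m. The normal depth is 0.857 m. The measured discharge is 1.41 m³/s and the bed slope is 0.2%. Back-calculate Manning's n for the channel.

For a circular section of diameter D = 1.21 m at depth y = 0.857 m, the central angle is θ = 2 arccos(1 − 2y/D) = 4.001 rad. Then A = (D²/8)(θ − sin θ) = 0.8708 m² and P = Dθ/2 = 2.421 m.
Hydraulic radius R = A/P = 0.8708/2.421 = 0.3598 m.
Rearranging Manning's equation: n = (1/Q) A R^(2/3) S^(1/2) = (1/1.41) × 0.8708 × 0.3598^(2/3) × √0.002 = 0.014.

n = 0.014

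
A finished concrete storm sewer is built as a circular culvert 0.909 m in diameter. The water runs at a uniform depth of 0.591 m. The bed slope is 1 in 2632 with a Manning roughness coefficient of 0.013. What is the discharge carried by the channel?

Q = 0.274 m³/s

For a circular section of diameter D = 0.909 m at depth y = 0.591 m, the central angle is θ = 2 arccos(1 − 2y/D) = 3.752 rad. Then A = (D²/8)(θ − sin θ) = 0.4467 m² and P = Dθ/2 = 1.705 m.
Hydraulic radius R = A/P = 0.4467/1.705 = 0.262 m.
Manning's equation: Q = (1/n) A R^(2/3) S^(1/2) = (1/0.013) × 0.4467 × 0.262^(2/3) × 0.0003799^(1/2) = 0.274 m³/s.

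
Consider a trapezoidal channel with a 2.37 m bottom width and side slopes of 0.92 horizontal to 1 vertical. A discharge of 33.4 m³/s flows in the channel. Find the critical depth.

y_c = 2.08 m

At critical depth, Q² T / (g A³) = 1, i.e. A³/T = Q²/g = 33.4²/9.81 = 113.7.
At y = 2.27 m: A³/T = 158.3 — too large.
At y = 1.52 m: A³/T = 36.37 — too small.
At y = 2.08 m: A³/T = 114.1 — ≈ 113.7.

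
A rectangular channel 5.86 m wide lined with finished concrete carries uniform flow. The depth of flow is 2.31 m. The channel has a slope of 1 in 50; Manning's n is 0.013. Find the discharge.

Q = 175 m³/s

Flow area A = b·y = 5.86 × 2.31 = 13.54 m². Wetted perimeter P = b + 2y = 5.86 + 2×2.31 = 10.48 m.
Hydraulic radius R = A/P = 13.54/10.48 = 1.292 m.
Manning's equation: Q = (1/n) A R^(2/3) S^(1/2) = (1/0.013) × 13.54 × 1.292^(2/3) × 0.02^(1/2) = 175 m³/s.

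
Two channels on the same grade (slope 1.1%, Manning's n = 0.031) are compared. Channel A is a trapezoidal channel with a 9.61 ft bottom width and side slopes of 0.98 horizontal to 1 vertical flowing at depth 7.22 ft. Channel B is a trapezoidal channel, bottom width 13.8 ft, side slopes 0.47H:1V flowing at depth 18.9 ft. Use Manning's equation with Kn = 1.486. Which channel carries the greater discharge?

channel B

Channel A: With bottom width b = 9.61 ft and side slope z = 0.98: A = (b + zy)y = (9.61 + 0.98×7.22)×7.22 = 120.5 ft²; P = b + 2y√(1+z²) = 9.61 + 2×7.22×1.4 = 29.83 ft. Hydraulic radius R = A/P = 120.5/29.83 = 4.039 ft. Q_A = (1.486/0.031)·120.5·4.039^(2/3)·√0.011 = 1536 ft³/s.
Channel B: With bottom width b = 13.8 ft and side slope z = 0.47: A = (b + zy)y = (13.8 + 0.47×18.9)×18.9 = 428.7 ft²; P = b + 2y√(1+z²) = 13.8 + 2×18.9×1.105 = 55.57 ft. Hydraulic radius R = A/P = 428.7/55.57 = 7.715 ft. Q_B = (1.486/0.031)·428.7·7.715^(2/3)·√0.011 = 8416 ft³/s.
Q_A = 1536 ft³/s vs Q_B = 8416 ft³/s, so channel B carries more.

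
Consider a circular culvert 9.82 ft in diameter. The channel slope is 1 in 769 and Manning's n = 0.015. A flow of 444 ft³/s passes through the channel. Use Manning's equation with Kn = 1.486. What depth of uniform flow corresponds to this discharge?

y_n = 7.3 ft

Manning's equation rearranged: A R^(2/3) = nQ / (1.486·√S) = 0.015 × 444 / (1.486 × √0.0013) = 124.3.
Try y = 8.05 ft: A R^(2/3) = 137.9 — over.
Try y = 5.05 ft: A R^(2/3) = 72.26 — short.
Try y = 7.3 ft: A R^(2/3) = 124.4 — ≈ 124.3.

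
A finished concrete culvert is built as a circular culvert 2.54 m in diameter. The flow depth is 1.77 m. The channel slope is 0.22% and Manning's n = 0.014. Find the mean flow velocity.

For a circular section of diameter D = 2.54 m at depth y = 1.77 m, the central angle is θ = 2 arccos(1 − 2y/D) = 3.951 rad. Then A = (D²/8)(θ − sin θ) = 3.77 m² and P = Dθ/2 = 5.018 m.
Hydraulic radius R = A/P = 3.77/5.018 = 0.7513 m.
From Manning's equation, V = (1/n) R^(2/3) S^(1/2) = (1/0.014) × 0.7513^(2/3) × 0.0022^(1/2) = 2.77 m/s.

V = 2.77 m/s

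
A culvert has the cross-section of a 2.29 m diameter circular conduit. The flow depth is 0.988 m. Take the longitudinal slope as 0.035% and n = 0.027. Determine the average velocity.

For a circular section of diameter D = 2.29 m at depth y = 0.988 m, the central angle is θ = 2 arccos(1 − 2y/D) = 2.866 rad. Then A = (D²/8)(θ − sin θ) = 1.701 m² and P = Dθ/2 = 3.282 m.
Hydraulic radius R = A/P = 1.701/3.282 = 0.5182 m.
From Manning's equation, V = (1/n) R^(2/3) S^(1/2) = (1/0.027) × 0.5182^(2/3) × 0.00035^(1/2) = 0.447 m/s.

V = 0.447 m/s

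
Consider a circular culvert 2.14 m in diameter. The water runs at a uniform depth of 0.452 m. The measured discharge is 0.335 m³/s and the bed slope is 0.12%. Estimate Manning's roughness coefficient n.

n = 0.024

For a circular section of diameter D = 2.14 m at depth y = 0.452 m, the central angle is θ = 2 arccos(1 − 2y/D) = 1.91 rad. Then A = (D²/8)(θ − sin θ) = 0.5536 m² and P = Dθ/2 = 2.044 m.
Hydraulic radius R = A/P = 0.5536/2.044 = 0.2709 m.
Rearranging Manning's equation: n = (1/Q) A R^(2/3) S^(1/2) = (1/0.335) × 0.5536 × 0.2709^(2/3) × √0.0012 = 0.024.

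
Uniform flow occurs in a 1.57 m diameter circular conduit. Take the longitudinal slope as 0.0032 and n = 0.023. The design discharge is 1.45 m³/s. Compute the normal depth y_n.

Manning's equation rearranged: A R^(2/3) = nQ / (1·√S) = 0.023 × 1.45 / (√0.0032) = 0.5896.
Try y = 0.725 m: A R^(2/3) = 0.4524 — low.
Try y = 1.06 m: A R^(2/3) = 0.8279 — high.
Try y = 0.847 m: A R^(2/3) = 0.5891 — matches.

y_n = 0.847 m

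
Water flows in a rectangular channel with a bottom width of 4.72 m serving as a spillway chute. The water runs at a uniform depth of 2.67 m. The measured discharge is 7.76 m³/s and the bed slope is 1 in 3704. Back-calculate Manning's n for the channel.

n = 0.031

Flow area A = b·y = 4.72 × 2.67 = 12.6 m². Wetted perimeter P = b + 2y = 4.72 + 2×2.67 = 10.06 m.
Hydraulic radius R = A/P = 12.6/10.06 = 1.253 m.
Rearranging Manning's equation: n = (1/Q) A R^(2/3) S^(1/2) = (1/7.76) × 12.6 × 1.253^(2/3) × √0.00027 = 0.031.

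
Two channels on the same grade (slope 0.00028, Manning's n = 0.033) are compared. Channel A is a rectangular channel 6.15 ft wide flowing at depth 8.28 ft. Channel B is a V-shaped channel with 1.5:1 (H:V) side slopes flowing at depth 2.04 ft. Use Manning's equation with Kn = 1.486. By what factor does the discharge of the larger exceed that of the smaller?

Channel A: Flow area A = b·y = 6.15 × 8.28 = 50.92 ft². Wetted perimeter P = b + 2y = 6.15 + 2×8.28 = 22.71 ft. Hydraulic radius R = A/P = 50.92/22.71 = 2.242 ft. Q_A = (1.486/0.033)·50.92·2.242^(2/3)·√0.00028 = 65.73 ft³/s.
Channel B: For a triangular section with side slope z = 1.5: A = zy² = 1.5×2.04² = 6.242 ft²; P = 2y√(1+z²) = 2×2.04×1.803 = 7.355 ft. Hydraulic radius R = A/P = 6.242/7.355 = 0.8487 ft. Q_B = (1.486/0.033)·6.242·0.8487^(2/3)·√0.00028 = 4.216 ft³/s.
The larger discharge is 65.73 ft³/s and the smaller is 4.216 ft³/s; the ratio is 15.6.

15.6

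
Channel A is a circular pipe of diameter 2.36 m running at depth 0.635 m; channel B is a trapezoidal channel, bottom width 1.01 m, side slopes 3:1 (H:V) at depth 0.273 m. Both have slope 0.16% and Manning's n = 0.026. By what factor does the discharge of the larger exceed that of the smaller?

Channel A: For a circular section of diameter D = 2.36 m at depth y = 0.635 m, the central angle is θ = 2 arccos(1 − 2y/D) = 2.181 rad. Then A = (D²/8)(θ − sin θ) = 0.9483 m² and P = Dθ/2 = 2.574 m. Hydraulic radius R = A/P = 0.9483/2.574 = 0.3684 m. Q_A = (1/0.026)·0.9483·0.3684^(2/3)·√0.0016 = 0.7497 m³/s.
Channel B: With bottom width b = 1.01 m and side slope z = 3: A = (b + zy)y = (1.01 + 3×0.273)×0.273 = 0.4993 m²; P = b + 2y√(1+z²) = 1.01 + 2×0.273×3.162 = 2.737 m. Hydraulic radius R = A/P = 0.4993/2.737 = 0.1825 m. Q_B = (1/0.026)·0.4993·0.1825^(2/3)·√0.0016 = 0.2471 m³/s.
The larger discharge is 0.7497 m³/s and the smaller is 0.2471 m³/s; the ratio is 3.03.

3.03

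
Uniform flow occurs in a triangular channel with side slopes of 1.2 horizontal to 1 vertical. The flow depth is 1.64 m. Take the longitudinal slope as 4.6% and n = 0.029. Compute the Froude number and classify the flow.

supercritical

For a triangular section with side slope z = 1.2: A = zy² = 1.2×1.64² = 3.228 m²; P = 2y√(1+z²) = 2×1.64×1.562 = 5.124 m.
Hydraulic radius R = A/P = 3.228/5.124 = 0.6299 m.
V = (1/n) R^(2/3) √S = (1/0.029) × 0.6299^(2/3) × √0.046 = 5.435 m/s. Hydraulic depth D_h = A/T = 3.228/3.936 = 0.82 m.
Froude number Fr = V/√(g·D_h) = 5.435/√(9.81×0.82) = 1.92, which is greater than 1, so the flow is supercritical.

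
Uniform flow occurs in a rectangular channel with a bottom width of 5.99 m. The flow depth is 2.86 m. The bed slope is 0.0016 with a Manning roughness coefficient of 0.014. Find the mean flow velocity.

Flow area A = b·y = 5.99 × 2.86 = 17.13 m². Wetted perimeter P = b + 2y = 5.99 + 2×2.86 = 11.71 m.
Hydraulic radius R = A/P = 17.13/11.71 = 1.463 m.
From Manning's equation, V = (1/n) R^(2/3) S^(1/2) = (1/0.014) × 1.463^(2/3) × 0.0016^(1/2) = 3.68 m/s.

V = 3.68 m/s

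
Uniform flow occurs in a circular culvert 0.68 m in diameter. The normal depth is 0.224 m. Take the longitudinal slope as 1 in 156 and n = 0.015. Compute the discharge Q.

Q = 0.139 m³/s

For a circular section of diameter D = 0.68 m at depth y = 0.224 m, the central angle is θ = 2 arccos(1 − 2y/D) = 2.445 rad. Then A = (D²/8)(θ − sin θ) = 0.1043 m² and P = Dθ/2 = 0.8314 m.
Hydraulic radius R = A/P = 0.1043/0.8314 = 0.1254 m.
Manning's equation: Q = (1/n) A R^(2/3) S^(1/2) = (1/0.015) × 0.1043 × 0.1254^(2/3) × 0.00641^(1/2) = 0.139 m³/s.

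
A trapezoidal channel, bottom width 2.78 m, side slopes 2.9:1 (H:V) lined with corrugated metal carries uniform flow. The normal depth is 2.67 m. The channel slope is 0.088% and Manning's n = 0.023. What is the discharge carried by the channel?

With bottom width b = 2.78 m and side slope z = 2.9: A = (b + zy)y = (2.78 + 2.9×2.67)×2.67 = 28.1 m²; P = b + 2y√(1+z²) = 2.78 + 2×2.67×3.068 = 19.16 m.
Hydraulic radius R = A/P = 28.1/19.16 = 1.466 m.
Manning's equation: Q = (1/n) A R^(2/3) S^(1/2) = (1/0.023) × 28.1 × 1.466^(2/3) × 0.00088^(1/2) = 46.8 m³/s.

Q = 46.8 m³/s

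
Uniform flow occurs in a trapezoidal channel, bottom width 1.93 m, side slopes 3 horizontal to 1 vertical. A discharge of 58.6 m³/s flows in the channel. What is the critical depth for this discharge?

y_c = 2.09 m

At critical depth, Q² T / (g A³) = 1, i.e. A³/T = Q²/g = 58.6²/9.81 = 350.
Trying y = 1.85 m: A³/T = 203.4 — too small.
Trying y = 2.6 m: A³/T = 923.6 — too large.
Trying y = 2.09 m: A³/T = 347.9 — ≈ 350.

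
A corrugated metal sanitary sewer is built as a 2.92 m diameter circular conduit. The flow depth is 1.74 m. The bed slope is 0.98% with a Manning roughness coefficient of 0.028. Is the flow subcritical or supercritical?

For a circular section of diameter D = 2.92 m at depth y = 1.74 m, the central angle is θ = 2 arccos(1 − 2y/D) = 3.528 rad. Then A = (D²/8)(θ − sin θ) = 4.161 m² and P = Dθ/2 = 5.15 m.
Hydraulic radius R = A/P = 4.161/5.15 = 0.8079 m.
V = (1/n) R^(2/3) √S = (1/0.028) × 0.8079^(2/3) × √0.0098 = 3.067 m/s. Hydraulic depth D_h = A/T = 4.161/2.866 = 1.452 m.
Froude number Fr = V/√(g·D_h) = 3.067/√(9.81×1.452) = 0.813, which is less than 1, so the flow is subcritical.

subcritical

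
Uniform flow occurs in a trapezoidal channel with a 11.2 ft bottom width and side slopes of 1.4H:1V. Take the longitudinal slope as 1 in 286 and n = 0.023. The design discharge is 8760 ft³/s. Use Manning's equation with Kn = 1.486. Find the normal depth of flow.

Manning's equation rearranged: A R^(2/3) = nQ / (1.486·√S) = 0.023 × 8760 / (1.486 × √0.003497) = 2293.
Trying y = 18.8 ft: A R^(2/3) = 3118 — over.
Trying y = 16.4 ft: A R^(2/3) = 2294 — ≈ 2293.

y_n = 16.4 ft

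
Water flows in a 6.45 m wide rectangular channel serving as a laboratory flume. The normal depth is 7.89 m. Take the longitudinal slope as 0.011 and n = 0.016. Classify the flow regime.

Flow area A = b·y = 6.45 × 7.89 = 50.89 m². Wetted perimeter P = b + 2y = 6.45 + 2×7.89 = 22.23 m.
Hydraulic radius R = A/P = 50.89/22.23 = 2.289 m.
V = (1/n) R^(2/3) √S = (1/0.016) × 2.289^(2/3) × √0.011 = 11.39 m/s. Hydraulic depth D_h = A/T = 50.89/6.45 = 7.89 m.
Froude number Fr = V/√(g·D_h) = 11.39/√(9.81×7.89) = 1.29, which is greater than 1, so the flow is supercritical.

supercritical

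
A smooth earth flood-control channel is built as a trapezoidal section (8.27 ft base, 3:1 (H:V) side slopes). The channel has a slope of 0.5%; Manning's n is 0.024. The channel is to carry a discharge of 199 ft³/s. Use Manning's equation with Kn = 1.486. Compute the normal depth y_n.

y_n = 2.28 ft

Manning's equation rearranged: A R^(2/3) = nQ / (1.486·√S) = 0.024 × 199 / (1.486 × √0.005) = 45.45.
Try y = 1.68 ft: A R^(2/3) = 25.02 — too small.
Try y = 2.8 ft: A R^(2/3) = 68.98 — too large.
Try y = 2.28 ft: A R^(2/3) = 45.51 — close enough.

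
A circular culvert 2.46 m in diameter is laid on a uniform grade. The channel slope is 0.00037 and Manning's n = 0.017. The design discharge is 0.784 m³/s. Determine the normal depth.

Manning's equation rearranged: A R^(2/3) = nQ / (1·√S) = 0.017 × 0.784 / (√0.00037) = 0.6929.
Try y = 0.579 m: A R^(2/3) = 0.4176 — short.
Try y = 0.919 m: A R^(2/3) = 1.021 — over.
Try y = 0.749 m: A R^(2/3) = 0.6927 — close enough.

y_n = 0.749 m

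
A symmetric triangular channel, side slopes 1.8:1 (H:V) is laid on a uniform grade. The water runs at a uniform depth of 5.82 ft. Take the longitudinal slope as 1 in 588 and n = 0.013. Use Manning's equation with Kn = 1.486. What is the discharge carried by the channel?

Q = 536 ft³/s

For a triangular section with side slope z = 1.8: A = zy² = 1.8×5.82² = 60.97 ft²; P = 2y√(1+z²) = 2×5.82×2.059 = 23.97 ft.
Hydraulic radius R = A/P = 60.97/23.97 = 2.544 ft.
Manning's equation: Q = (1.486/n) A R^(2/3) S^(1/2) = (1.486/0.013) × 60.97 × 2.544^(2/3) × 0.001701^(1/2) = 536 ft³/s.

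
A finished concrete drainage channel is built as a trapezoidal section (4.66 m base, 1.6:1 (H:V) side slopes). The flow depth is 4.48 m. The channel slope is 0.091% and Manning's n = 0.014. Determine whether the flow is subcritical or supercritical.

With bottom width b = 4.66 m and side slope z = 1.6: A = (b + zy)y = (4.66 + 1.6×4.48)×4.48 = 52.99 m²; P = b + 2y√(1+z²) = 4.66 + 2×4.48×1.887 = 21.57 m.
Hydraulic radius R = A/P = 52.99/21.57 = 2.457 m.
V = (1/n) R^(2/3) √S = (1/0.014) × 2.457^(2/3) × √0.00091 = 3.924 m/s. Hydraulic depth D_h = A/T = 52.99/19 = 2.79 m.
Froude number Fr = V/√(g·D_h) = 3.924/√(9.81×2.79) = 0.75, which is less than 1, so the flow is subcritical.

subcritical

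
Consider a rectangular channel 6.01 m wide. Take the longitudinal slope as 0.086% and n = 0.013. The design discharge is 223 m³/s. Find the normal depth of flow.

Manning's equation rearranged: A R^(2/3) = nQ / (1·√S) = 0.013 × 223 / (√0.00086) = 98.86.
Try y = 11.1 m: A R^(2/3) = 118.4 — high.
Try y = 9.49 m: A R^(2/3) = 98.87 — matches.

y_n = 9.49 m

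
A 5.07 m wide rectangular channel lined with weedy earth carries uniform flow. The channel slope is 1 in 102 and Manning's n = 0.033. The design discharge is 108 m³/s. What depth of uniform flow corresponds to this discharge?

y_n = 5.02 m

Manning's equation rearranged: A R^(2/3) = nQ / (1·√S) = 0.033 × 108 / (√0.009804) = 35.99.
Try y = 6.13 m: A R^(2/3) = 45.88 — too large.
Try y = 5.02 m: A R^(2/3) = 36.03 — ≈ 35.99.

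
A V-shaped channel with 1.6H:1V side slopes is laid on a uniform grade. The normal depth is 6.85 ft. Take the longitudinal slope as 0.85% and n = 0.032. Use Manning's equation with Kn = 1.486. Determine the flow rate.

Q = 654 ft³/s

For a triangular section with side slope z = 1.6: A = zy² = 1.6×6.85² = 75.08 ft²; P = 2y√(1+z²) = 2×6.85×1.887 = 25.85 ft.
Hydraulic radius R = A/P = 75.08/25.85 = 2.904 ft.
Manning's equation: Q = (1.486/n) A R^(2/3) S^(1/2) = (1.486/0.032) × 75.08 × 2.904^(2/3) × 0.0085^(1/2) = 654 ft³/s.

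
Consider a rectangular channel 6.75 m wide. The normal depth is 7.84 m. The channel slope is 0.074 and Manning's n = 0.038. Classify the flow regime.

Flow area A = b·y = 6.75 × 7.84 = 52.92 m². Wetted perimeter P = b + 2y = 6.75 + 2×7.84 = 22.43 m.
Hydraulic radius R = A/P = 52.92/22.43 = 2.359 m.
V = (1/n) R^(2/3) √S = (1/0.038) × 2.359^(2/3) × √0.074 = 12.69 m/s. Hydraulic depth D_h = A/T = 52.92/6.75 = 7.84 m.
Froude number Fr = V/√(g·D_h) = 12.69/√(9.81×7.84) = 1.45, which is greater than 1, so the flow is supercritical.

supercritical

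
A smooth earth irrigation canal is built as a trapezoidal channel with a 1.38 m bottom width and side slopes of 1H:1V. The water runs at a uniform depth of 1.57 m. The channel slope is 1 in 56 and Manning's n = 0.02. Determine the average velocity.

V = 5.74 m/s

With bottom width b = 1.38 m and side slope z = 1: A = (b + zy)y = (1.38 + 1×1.57)×1.57 = 4.632 m²; P = b + 2y√(1+z²) = 1.38 + 2×1.57×1.414 = 5.821 m.
Hydraulic radius R = A/P = 4.632/5.821 = 0.7957 m.
From Manning's equation, V = (1/n) R^(2/3) S^(1/2) = (1/0.02) × 0.7957^(2/3) × 0.01786^(1/2) = 5.74 m/s.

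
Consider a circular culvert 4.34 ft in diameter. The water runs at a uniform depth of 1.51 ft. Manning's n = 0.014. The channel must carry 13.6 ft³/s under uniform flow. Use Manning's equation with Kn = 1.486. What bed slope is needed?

S = 0.000995

For a circular section of diameter D = 4.34 ft at depth y = 1.51 ft, the central angle is θ = 2 arccos(1 − 2y/D) = 2.524 rad. Then A = (D²/8)(θ − sin θ) = 4.577 ft² and P = Dθ/2 = 5.476 ft.
Hydraulic radius R = A/P = 4.577/5.476 = 0.8358 ft.
From Manning's equation, S = [nQ / (1.486 A R^(2/3))]² = [0.014 × 13.6 / (1.486 × 4.577 × 0.8358^(2/3))]² = 0.000995.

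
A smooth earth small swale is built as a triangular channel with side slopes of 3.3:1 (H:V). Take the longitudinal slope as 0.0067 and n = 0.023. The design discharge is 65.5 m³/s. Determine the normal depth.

Manning's equation rearranged: A R^(2/3) = nQ / (1·√S) = 0.023 × 65.5 / (√0.0067) = 18.4.
Trying y = 1.57 m: A R^(2/3) = 6.722 — low.
Trying y = 2.85 m: A R^(2/3) = 32.96 — high.
Trying y = 2.29 m: A R^(2/3) = 18.39 — matches.

y_n = 2.29 m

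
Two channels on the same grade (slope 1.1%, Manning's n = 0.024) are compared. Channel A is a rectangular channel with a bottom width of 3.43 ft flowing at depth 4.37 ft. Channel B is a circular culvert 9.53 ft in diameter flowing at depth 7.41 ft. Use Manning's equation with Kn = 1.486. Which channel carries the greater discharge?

channel B

Channel A: Flow area A = b·y = 3.43 × 4.37 = 14.99 ft². Wetted perimeter P = b + 2y = 3.43 + 2×4.37 = 12.17 ft. Hydraulic radius R = A/P = 14.99/12.17 = 1.232 ft. Q_A = (1.486/0.024)·14.99·1.232^(2/3)·√0.011 = 111.8 ft³/s.
Channel B: For a circular section of diameter D = 9.53 ft at depth y = 7.41 ft, the central angle is θ = 2 arccos(1 − 2y/D) = 4.319 rad. Then A = (D²/8)(θ − sin θ) = 59.51 ft² and P = Dθ/2 = 20.58 ft. Hydraulic radius R = A/P = 59.51/20.58 = 2.892 ft. Q_B = (1.486/0.024)·59.51·2.892^(2/3)·√0.011 = 784.4 ft³/s.
Q_A = 111.8 ft³/s vs Q_B = 784.4 ft³/s, so channel B carries more.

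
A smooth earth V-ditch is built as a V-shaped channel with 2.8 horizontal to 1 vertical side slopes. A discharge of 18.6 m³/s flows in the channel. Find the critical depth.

At critical depth, Q² T / (g A³) = 1, i.e. A³/T = Q²/g = 18.6²/9.81 = 35.27.
Trying y = 1.79 m: A³/T = 72.04 — too large.
Trying y = 1.13 m: A³/T = 7.222 — too small.
Trying y = 1.55 m: A³/T = 35.07 — close enough.

y_c = 1.55 m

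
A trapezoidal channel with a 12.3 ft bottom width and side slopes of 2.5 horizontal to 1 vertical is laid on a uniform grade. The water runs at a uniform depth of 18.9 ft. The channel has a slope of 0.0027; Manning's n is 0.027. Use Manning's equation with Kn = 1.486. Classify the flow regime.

With bottom width b = 12.3 ft and side slope z = 2.5: A = (b + zy)y = (12.3 + 2.5×18.9)×18.9 = 1125 ft²; P = b + 2y√(1+z²) = 12.3 + 2×18.9×2.693 = 114.1 ft.
Hydraulic radius R = A/P = 1125/114.1 = 9.866 ft.
V = (1.486/n) R^(2/3) √S = (1.486/0.027) × 9.866^(2/3) × √0.0027 = 13.16 ft/s. Hydraulic depth D_h = A/T = 1125/106.8 = 10.54 ft.
Froude number Fr = V/√(g·D_h) = 13.16/√(32.2×10.54) = 0.714, which is less than 1, so the flow is subcritical.

subcritical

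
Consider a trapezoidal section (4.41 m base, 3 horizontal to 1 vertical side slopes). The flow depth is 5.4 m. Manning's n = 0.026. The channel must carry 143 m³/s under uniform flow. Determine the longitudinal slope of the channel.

S = 0.000272

With bottom width b = 4.41 m and side slope z = 3: A = (b + zy)y = (4.41 + 3×5.4)×5.4 = 111.3 m²; P = b + 2y√(1+z²) = 4.41 + 2×5.4×3.162 = 38.56 m.
Hydraulic radius R = A/P = 111.3/38.56 = 2.886 m.
From Manning's equation, S = [nQ / (1 A R^(2/3))]² = [0.026 × 143 / (1 × 111.3 × 2.886^(2/3))]² = 0.000272.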